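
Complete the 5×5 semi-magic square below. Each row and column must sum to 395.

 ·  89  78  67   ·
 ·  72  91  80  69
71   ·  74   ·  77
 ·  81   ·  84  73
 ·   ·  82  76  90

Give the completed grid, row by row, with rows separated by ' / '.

From row 2, 395 − (72 + 91 + 80 + 69) gives (2,1) = 83.
The remaining cell in column 3 is (4,3) = 395 − 325 = 70.
Using column 4: 67 + 80 + 84 + 76 + ? → (3,4) = 395 − 307 = 88.
Column 5 needs 395; the known cells sum to 309, so (1,5) = 86.
Using row 1: 89 + 78 + 67 + 86 + ? → (1,1) = 395 − 320 = 75.
From row 3, 395 − (71 + 74 + 88 + 77) gives (3,2) = 85.
Row 4 needs 395; the known cells sum to 308, so (4,1) = 87.
Column 1: 75 + 83 + 71 + 87 + ? = 395, so (5,1) = 79.
The remaining cell in column 2 is (5,2) = 395 − 327 = 68.

75 89 78 67 86 / 83 72 91 80 69 / 71 85 74 88 77 / 87 81 70 84 73 / 79 68 82 76 90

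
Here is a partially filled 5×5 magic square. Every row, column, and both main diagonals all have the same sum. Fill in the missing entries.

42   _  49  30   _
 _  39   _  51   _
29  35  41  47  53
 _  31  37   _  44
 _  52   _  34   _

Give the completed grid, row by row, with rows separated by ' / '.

42 48 49 30 36 / 38 39 45 51 32 / 29 35 41 47 53 / 50 31 37 43 44 / 46 52 33 34 40

Row 3 is already complete: 29 + 35 + 41 + 47 + 53 = 205, so that is the magic constant.
From column 2, 205 − (39 + 35 + 31 + 52) gives (1,2) = 48.
The remaining cell in column 4 is (4,4) = 205 − 162 = 43.
Main diagonal needs 205; the known cells sum to 165, so (5,5) = 40.
Row 1 needs 205; the known cells sum to 169, so (1,5) = 36.
Row 4 needs 205; the known cells sum to 155, so (4,1) = 50.
The remaining cell in column 5 is (2,5) = 205 − 173 = 32.
Anti-diagonal must total 205; the given cells sum to 159, so (5,1) = 46.
From row 5, 205 − (46 + 52 + 34 + 40) gives (5,3) = 33.
Column 1 needs 205; the known cells sum to 167, so (2,1) = 38.
Column 3 must total 205; the given cells sum to 160, so (2,3) = 45.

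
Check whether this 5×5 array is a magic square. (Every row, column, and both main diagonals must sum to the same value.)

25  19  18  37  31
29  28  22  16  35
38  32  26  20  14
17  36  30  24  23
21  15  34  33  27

Yes

Row 1: 25 + 19 + 18 + 37 + 31 = 130.
Row 2: 29 + 28 + 22 + 16 + 35 = 130.
Row 3: 38 + 32 + 26 + 20 + 14 = 130.
Row 4: 17 + 36 + 30 + 24 + 23 = 130.
Row 5: 21 + 15 + 34 + 33 + 27 = 130.
Column 1: 25 + 29 + 38 + 17 + 21 = 130.
Column 2: 19 + 28 + 32 + 36 + 15 = 130.
Column 3: 18 + 22 + 26 + 30 + 34 = 130.
Column 4: 37 + 16 + 20 + 24 + 33 = 130.
Column 5: 31 + 35 + 14 + 23 + 27 = 130.
Main diagonal: 25 + 28 + 26 + 24 + 27 = 130.
Anti-diagonal: 31 + 16 + 26 + 36 + 21 = 130.
All lines sum to 130.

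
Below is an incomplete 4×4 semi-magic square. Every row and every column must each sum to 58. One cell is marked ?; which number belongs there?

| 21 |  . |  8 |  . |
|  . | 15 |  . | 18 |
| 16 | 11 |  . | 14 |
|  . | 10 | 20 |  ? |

Using row 3: 16 + 11 + 14 + ? → (3,3) = 58 − 41 = 17.
Column 2: 15 + 11 + 10 + ? = 58, so (1,2) = 22.
From column 3, 58 − (8 + 17 + 20) gives (2,3) = 13.
Row 1: 21 + 22 + 8 + ? = 58, so (1,4) = 7.
Row 2 needs 58; the known cells sum to 46, so (2,1) = 12.
The remaining cell in column 1 is (4,1) = 58 − 49 = 9.
Column 4: 7 + 18 + 14 + ? = 58, so (4,4) = 19.

19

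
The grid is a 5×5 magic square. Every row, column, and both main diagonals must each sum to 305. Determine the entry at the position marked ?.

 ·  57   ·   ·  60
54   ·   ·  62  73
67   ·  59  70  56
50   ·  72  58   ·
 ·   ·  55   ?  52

66

Using row 3: 67 + 59 + 70 + 56 + ? → (3,2) = 305 − 252 = 53.
The remaining cell in column 5 is (4,5) = 305 − 241 = 64.
From row 4, 305 − (50 + 72 + 58 + 64) gives (4,2) = 61.
Anti-diagonal: 60 + 62 + 59 + 61 + ? = 305, so (5,1) = 63.
Using column 1: 54 + 67 + 50 + 63 + ? → (1,1) = 305 − 234 = 71.
Main diagonal must total 305; the given cells sum to 240, so (2,2) = 65.
From row 2, 305 − (54 + 65 + 62 + 73) gives (2,3) = 51.
Column 2: 57 + 65 + 53 + 61 + ? = 305, so (5,2) = 69.
The remaining cell in column 3 is (1,3) = 305 − 237 = 68.
Row 1: 71 + 57 + 68 + 60 + ? = 305, so (1,4) = 49.
Row 5 must total 305; the given cells sum to 239, so (5,4) = 66.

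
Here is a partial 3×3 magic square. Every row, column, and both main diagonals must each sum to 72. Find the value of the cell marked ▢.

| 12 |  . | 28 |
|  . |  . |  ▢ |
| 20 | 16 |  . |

Using row 1: 12 + 28 + ? → (1,2) = 72 − 40 = 32.
Row 3: 20 + 16 + ? = 72, so (3,3) = 36.
From column 1, 72 − (12 + 20) gives (2,1) = 40.
Column 2: 32 + 16 + ? = 72, so (2,2) = 24.
From column 3, 72 − (28 + 36) gives (2,3) = 8.

8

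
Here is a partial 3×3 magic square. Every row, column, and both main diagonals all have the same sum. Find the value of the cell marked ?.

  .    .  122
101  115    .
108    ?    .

Anti-diagonal is complete and sums to 345; that is the magic constant.
Using row 2: 101 + 115 + ? → (2,3) = 345 − 216 = 129.
From column 1, 345 − (101 + 108) gives (1,1) = 136.
The remaining cell in column 3 is (3,3) = 345 − 251 = 94.
The remaining cell in row 1 is (1,2) = 345 − 258 = 87.
Row 3: 108 + 94 + ? = 345, so (3,2) = 143.

143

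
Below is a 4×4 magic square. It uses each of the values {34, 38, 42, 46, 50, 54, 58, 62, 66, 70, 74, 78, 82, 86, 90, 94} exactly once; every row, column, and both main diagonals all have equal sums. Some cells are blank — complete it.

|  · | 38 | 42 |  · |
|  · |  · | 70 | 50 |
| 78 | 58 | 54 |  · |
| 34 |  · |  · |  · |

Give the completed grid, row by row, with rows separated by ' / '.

The 16 entries sum to 1024, so each line sums to 1024/4 = 256.
The remaining cell in row 3 is (3,4) = 256 − 190 = 66.
Using column 3: 42 + 70 + 54 + ? → (4,3) = 256 − 166 = 90.
From anti-diagonal, 256 − (70 + 58 + 34) gives (1,4) = 94.
The remaining cell in row 1 is (1,1) = 256 − 174 = 82.
Column 1 needs 256; the known cells sum to 194, so (2,1) = 62.
Column 4: 94 + 50 + 66 + ? = 256, so (4,4) = 46.
Main diagonal must total 256; the given cells sum to 182, so (2,2) = 74.
From row 4, 256 − (34 + 90 + 46) gives (4,2) = 86.

82 38 42 94 / 62 74 70 50 / 78 58 54 66 / 34 86 90 46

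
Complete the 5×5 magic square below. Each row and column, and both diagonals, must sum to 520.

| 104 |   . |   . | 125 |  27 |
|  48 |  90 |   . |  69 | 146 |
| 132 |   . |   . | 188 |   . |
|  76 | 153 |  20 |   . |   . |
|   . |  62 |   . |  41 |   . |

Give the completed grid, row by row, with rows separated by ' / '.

Row 2 needs 520; the known cells sum to 353, so (2,3) = 167.
Column 1 must total 520; the given cells sum to 360, so (5,1) = 160.
Using column 4: 125 + 69 + 188 + 41 + ? → (4,4) = 520 − 423 = 97.
Anti-diagonal: 27 + 69 + 153 + 160 + ? = 520, so (3,3) = 111.
From row 4, 520 − (76 + 153 + 20 + 97) gives (4,5) = 174.
Main diagonal needs 520; the known cells sum to 402, so (5,5) = 118.
Row 5: 160 + 62 + 41 + 118 + ? = 520, so (5,3) = 139.
Column 3 must total 520; the given cells sum to 437, so (1,3) = 83.
Column 5 must total 520; the given cells sum to 465, so (3,5) = 55.
The remaining cell in row 1 is (1,2) = 520 − 339 = 181.
The remaining cell in row 3 is (3,2) = 520 − 486 = 34.

104 181 83 125 27 / 48 90 167 69 146 / 132 34 111 188 55 / 76 153 20 97 174 / 160 62 139 41 118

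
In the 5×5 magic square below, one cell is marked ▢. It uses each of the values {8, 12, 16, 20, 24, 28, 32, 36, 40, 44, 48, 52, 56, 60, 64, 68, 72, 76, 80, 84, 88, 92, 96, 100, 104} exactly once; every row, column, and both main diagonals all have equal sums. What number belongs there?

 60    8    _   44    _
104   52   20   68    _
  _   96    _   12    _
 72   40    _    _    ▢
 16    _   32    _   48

The 25 entries sum to 1400, so each line sums to 1400/5 = 280.
From row 2, 280 − (104 + 52 + 20 + 68) gives (2,5) = 36.
Column 1: 60 + 104 + 72 + 16 + ? = 280, so (3,1) = 28.
Column 2 needs 280; the known cells sum to 196, so (5,2) = 84.
The remaining cell in row 5 is (5,4) = 280 − 180 = 100.
The remaining cell in column 4 is (4,4) = 280 − 224 = 56.
Main diagonal must total 280; the given cells sum to 216, so (3,3) = 64.
From anti-diagonal, 280 − (68 + 64 + 40 + 16) gives (1,5) = 92.
Row 1: 60 + 8 + 44 + 92 + ? = 280, so (1,3) = 76.
Using row 3: 28 + 96 + 64 + 12 + ? → (3,5) = 280 − 200 = 80.
Column 3 must total 280; the given cells sum to 192, so (4,3) = 88.
Column 5: 92 + 36 + 80 + 48 + ? = 280, so (4,5) = 24.

24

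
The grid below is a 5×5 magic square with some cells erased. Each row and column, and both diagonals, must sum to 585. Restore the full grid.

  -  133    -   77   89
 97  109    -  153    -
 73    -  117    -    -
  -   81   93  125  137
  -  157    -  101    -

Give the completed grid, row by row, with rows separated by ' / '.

121 133 165 77 89 / 97 109 141 153 85 / 73 105 117 129 161 / 149 81 93 125 137 / 145 157 69 101 113

The remaining cell in row 4 is (4,1) = 585 − 436 = 149.
Column 2 must total 585; the given cells sum to 480, so (3,2) = 105.
Column 4 needs 585; the known cells sum to 456, so (3,4) = 129.
From anti-diagonal, 585 − (89 + 153 + 117 + 81) gives (5,1) = 145.
Row 3 needs 585; the known cells sum to 424, so (3,5) = 161.
The remaining cell in column 1 is (1,1) = 585 − 464 = 121.
Main diagonal must total 585; the given cells sum to 472, so (5,5) = 113.
Row 1 needs 585; the known cells sum to 420, so (1,3) = 165.
Row 5 needs 585; the known cells sum to 516, so (5,3) = 69.
The remaining cell in column 3 is (2,3) = 585 − 444 = 141.
Column 5 must total 585; the given cells sum to 500, so (2,5) = 85.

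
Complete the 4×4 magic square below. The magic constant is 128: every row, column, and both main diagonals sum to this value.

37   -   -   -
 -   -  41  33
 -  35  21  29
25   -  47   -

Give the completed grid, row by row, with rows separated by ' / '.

37 45 19 27 / 23 31 41 33 / 43 35 21 29 / 25 17 47 39

Row 3 needs 128; the known cells sum to 85, so (3,1) = 43.
Column 1 must total 128; the given cells sum to 105, so (2,1) = 23.
Using column 3: 41 + 21 + 47 + ? → (1,3) = 128 − 109 = 19.
Anti-diagonal: 41 + 35 + 25 + ? = 128, so (1,4) = 27.
From row 1, 128 − (37 + 19 + 27) gives (1,2) = 45.
Row 2 must total 128; the given cells sum to 97, so (2,2) = 31.
Column 2 needs 128; the known cells sum to 111, so (4,2) = 17.
Column 4: 27 + 33 + 29 + ? = 128, so (4,4) = 39.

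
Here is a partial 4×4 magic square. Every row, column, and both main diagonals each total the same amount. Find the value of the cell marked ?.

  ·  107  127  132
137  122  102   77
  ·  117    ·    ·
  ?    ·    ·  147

Row 2 is complete and sums to 438; that is the magic constant.
Row 1 needs 438; the known cells sum to 366, so (1,1) = 72.
Column 2 needs 438; the known cells sum to 346, so (4,2) = 92.
Column 4 must total 438; the given cells sum to 356, so (3,4) = 82.
From main diagonal, 438 − (72 + 122 + 147) gives (3,3) = 97.
Using anti-diagonal: 132 + 102 + 117 + ? → (4,1) = 438 − 351 = 87.

87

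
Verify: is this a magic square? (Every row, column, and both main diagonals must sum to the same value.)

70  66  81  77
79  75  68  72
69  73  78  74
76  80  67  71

Yes

Row 1: 70 + 66 + 81 + 77 = 294.
Row 2: 79 + 75 + 68 + 72 = 294.
Row 3: 69 + 73 + 78 + 74 = 294.
Row 4: 76 + 80 + 67 + 71 = 294.
Column 1: 70 + 79 + 69 + 76 = 294.
Column 2: 66 + 75 + 73 + 80 = 294.
Column 3: 81 + 68 + 78 + 67 = 294.
Column 4: 77 + 72 + 74 + 71 = 294.
Main diagonal: 70 + 75 + 78 + 71 = 294.
Anti-diagonal: 77 + 68 + 73 + 76 = 294.
All lines sum to 294.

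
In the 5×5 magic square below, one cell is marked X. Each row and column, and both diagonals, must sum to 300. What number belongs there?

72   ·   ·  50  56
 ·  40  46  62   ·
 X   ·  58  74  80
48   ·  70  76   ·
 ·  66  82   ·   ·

Column 3 must total 300; the given cells sum to 256, so (1,3) = 44.
From column 4, 300 − (50 + 62 + 74 + 76) gives (5,4) = 38.
Main diagonal needs 300; the known cells sum to 246, so (5,5) = 54.
Row 1: 72 + 44 + 50 + 56 + ? = 300, so (1,2) = 78.
Row 5: 66 + 82 + 38 + 54 + ? = 300, so (5,1) = 60.
Anti-diagonal needs 300; the known cells sum to 236, so (4,2) = 64.
Row 4 must total 300; the given cells sum to 258, so (4,5) = 42.
Using column 2: 78 + 40 + 64 + 66 + ? → (3,2) = 300 − 248 = 52.
Column 5: 56 + 80 + 42 + 54 + ? = 300, so (2,5) = 68.
Row 2: 40 + 46 + 62 + 68 + ? = 300, so (2,1) = 84.
Using row 3: 52 + 58 + 74 + 80 + ? → (3,1) = 300 − 264 = 36.

36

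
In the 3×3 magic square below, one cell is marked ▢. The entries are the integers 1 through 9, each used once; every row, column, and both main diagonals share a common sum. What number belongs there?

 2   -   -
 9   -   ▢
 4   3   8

The entries are 1 through 9, which sum to 45, so each line sums to 45/3 = 15.
Main diagonal must total 15; the given cells sum to 10, so (2,2) = 5.
Anti-diagonal: 5 + 4 + ? = 15, so (1,3) = 6.
The remaining cell in row 1 is (1,2) = 15 − 8 = 7.
Using row 2: 9 + 5 + ? → (2,3) = 15 − 14 = 1.

1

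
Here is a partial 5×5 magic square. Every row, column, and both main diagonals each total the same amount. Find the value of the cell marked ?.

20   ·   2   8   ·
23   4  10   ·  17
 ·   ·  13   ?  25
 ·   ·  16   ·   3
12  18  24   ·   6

Column 3 is complete and sums to 65; that is the magic constant.
Row 2 must total 65; the given cells sum to 54, so (2,4) = 11.
From row 5, 65 − (12 + 18 + 24 + 6) gives (5,4) = 5.
Column 5 must total 65; the given cells sum to 51, so (1,5) = 14.
Main diagonal must total 65; the given cells sum to 43, so (4,4) = 22.
Using anti-diagonal: 14 + 11 + 13 + 12 + ? → (4,2) = 65 − 50 = 15.
Row 1: 20 + 2 + 8 + 14 + ? = 65, so (1,2) = 21.
The remaining cell in row 4 is (4,1) = 65 − 56 = 9.
Using column 1: 20 + 23 + 9 + 12 + ? → (3,1) = 65 − 64 = 1.
Column 2 needs 65; the known cells sum to 58, so (3,2) = 7.
Column 4: 8 + 11 + 22 + 5 + ? = 65, so (3,4) = 19.

19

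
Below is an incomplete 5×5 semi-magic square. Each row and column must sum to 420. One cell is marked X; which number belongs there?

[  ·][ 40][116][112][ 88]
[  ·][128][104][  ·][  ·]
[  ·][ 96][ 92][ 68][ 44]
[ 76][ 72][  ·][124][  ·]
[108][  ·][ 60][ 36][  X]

132

Row 1 must total 420; the given cells sum to 356, so (1,1) = 64.
The remaining cell in row 3 is (3,1) = 420 − 300 = 120.
The remaining cell in column 1 is (2,1) = 420 − 368 = 52.
From column 2, 420 − (40 + 128 + 96 + 72) gives (5,2) = 84.
Column 3 must total 420; the given cells sum to 372, so (4,3) = 48.
The remaining cell in column 4 is (2,4) = 420 − 340 = 80.
From row 2, 420 − (52 + 128 + 104 + 80) gives (2,5) = 56.
Row 4 must total 420; the given cells sum to 320, so (4,5) = 100.
From row 5, 420 − (108 + 84 + 60 + 36) gives (5,5) = 132.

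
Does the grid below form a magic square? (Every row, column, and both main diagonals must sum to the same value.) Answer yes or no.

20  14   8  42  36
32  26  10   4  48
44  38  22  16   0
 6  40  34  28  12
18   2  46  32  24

No — row 5 sums to 122 but row 2 sums to 120.

Row 1: 20 + 14 + 8 + 42 + 36 = 120.
Row 2: 32 + 26 + 10 + 4 + 48 = 120.
Row 3: 44 + 38 + 22 + 16 + 0 = 120.
Row 4: 6 + 40 + 34 + 28 + 12 = 120.
Row 5: 18 + 2 + 46 + 32 + 24 = 122.
Column 1: 20 + 32 + 44 + 6 + 18 = 120.
Column 2: 14 + 26 + 38 + 40 + 2 = 120.
Column 3: 8 + 10 + 22 + 34 + 46 = 120.
Column 4: 42 + 4 + 16 + 28 + 32 = 122.
Column 5: 36 + 48 + 0 + 12 + 24 = 120.
Main diagonal: 20 + 26 + 22 + 28 + 24 = 120.
Anti-diagonal: 36 + 4 + 22 + 40 + 18 = 120.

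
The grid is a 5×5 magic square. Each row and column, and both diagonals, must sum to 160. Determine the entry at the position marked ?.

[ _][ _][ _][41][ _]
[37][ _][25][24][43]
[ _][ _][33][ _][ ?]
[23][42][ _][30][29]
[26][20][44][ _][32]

21

The remaining cell in row 2 is (2,2) = 160 − 129 = 31.
Row 4 must total 160; the given cells sum to 124, so (4,3) = 36.
The remaining cell in row 5 is (5,4) = 160 − 122 = 38.
Column 3 needs 160; the known cells sum to 138, so (1,3) = 22.
Using column 4: 41 + 24 + 30 + 38 + ? → (3,4) = 160 − 133 = 27.
From main diagonal, 160 − (31 + 33 + 30 + 32) gives (1,1) = 34.
Using anti-diagonal: 24 + 33 + 42 + 26 + ? → (1,5) = 160 − 125 = 35.
The remaining cell in row 1 is (1,2) = 160 − 132 = 28.
From column 1, 160 − (34 + 37 + 23 + 26) gives (3,1) = 40.
The remaining cell in column 2 is (3,2) = 160 − 121 = 39.
From column 5, 160 − (35 + 43 + 29 + 32) gives (3,5) = 21.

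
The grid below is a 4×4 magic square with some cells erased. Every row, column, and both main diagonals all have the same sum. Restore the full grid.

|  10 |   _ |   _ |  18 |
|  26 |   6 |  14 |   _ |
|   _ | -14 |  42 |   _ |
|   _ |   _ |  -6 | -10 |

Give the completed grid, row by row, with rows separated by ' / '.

Main diagonal is already complete: 10 + 6 + 42 + -10 = 48, so that is the magic constant.
Row 2 needs 48; the known cells sum to 46, so (2,4) = 2.
Using column 3: 14 + 42 + (-6) + ? → (1,3) = 48 − 50 = -2.
The remaining cell in column 4 is (3,4) = 48 − 10 = 38.
Using anti-diagonal: 18 + 14 + (-14) + ? → (4,1) = 48 − 18 = 30.
Row 1 must total 48; the given cells sum to 26, so (1,2) = 22.
Row 3 must total 48; the given cells sum to 66, so (3,1) = -18.
Using row 4: 30 + (-6) + (-10) + ? → (4,2) = 48 − 14 = 34.

10 22 -2 18 / 26 6 14 2 / -18 -14 42 38 / 30 34 -6 -10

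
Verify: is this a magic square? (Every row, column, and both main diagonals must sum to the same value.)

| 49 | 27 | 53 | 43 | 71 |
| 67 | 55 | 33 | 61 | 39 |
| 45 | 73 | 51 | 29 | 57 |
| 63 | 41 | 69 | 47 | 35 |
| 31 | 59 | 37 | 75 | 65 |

Row 1: 49 + 27 + 53 + 43 + 71 = 243.
Row 2: 67 + 55 + 33 + 61 + 39 = 255.
Row 3: 45 + 73 + 51 + 29 + 57 = 255.
Row 4: 63 + 41 + 69 + 47 + 35 = 255.
Row 5: 31 + 59 + 37 + 75 + 65 = 267.
Column 1: 49 + 67 + 45 + 63 + 31 = 255.
Column 2: 27 + 55 + 73 + 41 + 59 = 255.
Column 3: 53 + 33 + 51 + 69 + 37 = 243.
Column 4: 43 + 61 + 29 + 47 + 75 = 255.
Column 5: 71 + 39 + 57 + 35 + 65 = 267.
Main diagonal: 49 + 55 + 51 + 47 + 65 = 267.
Anti-diagonal: 71 + 61 + 51 + 41 + 31 = 255.

No — row 1 sums to 243 but anti-diagonal sums to 255.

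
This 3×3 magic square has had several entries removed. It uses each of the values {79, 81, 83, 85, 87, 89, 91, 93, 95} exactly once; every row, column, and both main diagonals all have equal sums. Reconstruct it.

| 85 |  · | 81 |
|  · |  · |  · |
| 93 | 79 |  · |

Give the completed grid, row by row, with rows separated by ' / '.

85 95 81 / 83 87 91 / 93 79 89

The 9 entries sum to 783, so each line sums to 783/3 = 261.
The remaining cell in row 1 is (1,2) = 261 − 166 = 95.
Row 3 must total 261; the given cells sum to 172, so (3,3) = 89.
Column 1 needs 261; the known cells sum to 178, so (2,1) = 83.
Column 2 needs 261; the known cells sum to 174, so (2,2) = 87.
Column 3: 81 + 89 + ? = 261, so (2,3) = 91.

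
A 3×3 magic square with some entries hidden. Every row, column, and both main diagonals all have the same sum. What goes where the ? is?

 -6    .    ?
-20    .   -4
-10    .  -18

Column 1 is complete and sums to -36; that is the magic constant.
From row 2, -36 − (-20 + (-4)) gives (2,2) = -12.
Row 3: -10 + (-18) + ? = -36, so (3,2) = -8.
Column 2 must total -36; the given cells sum to -20, so (1,2) = -16.
The remaining cell in column 3 is (1,3) = -36 − (-22) = -14.

-14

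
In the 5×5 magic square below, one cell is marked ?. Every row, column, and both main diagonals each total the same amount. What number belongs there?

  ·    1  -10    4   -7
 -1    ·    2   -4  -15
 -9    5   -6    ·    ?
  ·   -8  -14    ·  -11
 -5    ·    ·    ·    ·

Anti-diagonal is complete and sums to -30; that is the magic constant.
The remaining cell in row 1 is (1,1) = -30 − (-12) = -18.
Row 2: -1 + 2 + (-4) + (-15) + ? = -30, so (2,2) = -12.
From column 1, -30 − (-18 + (-1) + (-9) + (-5)) gives (4,1) = 3.
From column 2, -30 − (1 + (-12) + 5 + (-8)) gives (5,2) = -16.
From column 3, -30 − (-10 + 2 + (-6) + (-14)) gives (5,3) = -2.
From row 4, -30 − (3 + (-8) + (-14) + (-11)) gives (4,4) = 0.
From main diagonal, -30 − (-18 + (-12) + (-6) + 0) gives (5,5) = 6.
Row 5: -5 + (-16) + (-2) + 6 + ? = -30, so (5,4) = -13.
Column 4 needs -30; the known cells sum to -13, so (3,4) = -17.
Column 5 must total -30; the given cells sum to -27, so (3,5) = -3.

-3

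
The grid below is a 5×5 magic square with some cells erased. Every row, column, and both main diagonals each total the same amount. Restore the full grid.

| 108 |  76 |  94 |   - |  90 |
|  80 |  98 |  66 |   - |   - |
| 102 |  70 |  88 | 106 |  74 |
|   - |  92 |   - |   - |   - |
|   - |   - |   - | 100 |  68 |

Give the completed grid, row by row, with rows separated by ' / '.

108 76 94 72 90 / 80 98 66 84 112 / 102 70 88 106 74 / 64 92 110 78 96 / 86 104 82 100 68

Row 3 is already complete: 102 + 70 + 88 + 106 + 74 = 440, so that is the magic constant.
Row 1 must total 440; the given cells sum to 368, so (1,4) = 72.
Column 2 needs 440; the known cells sum to 336, so (5,2) = 104.
The remaining cell in main diagonal is (4,4) = 440 − 362 = 78.
Column 4: 72 + 106 + 78 + 100 + ? = 440, so (2,4) = 84.
The remaining cell in anti-diagonal is (5,1) = 440 − 354 = 86.
Using row 2: 80 + 98 + 66 + 84 + ? → (2,5) = 440 − 328 = 112.
The remaining cell in row 5 is (5,3) = 440 − 358 = 82.
From column 1, 440 − (108 + 80 + 102 + 86) gives (4,1) = 64.
Column 3 needs 440; the known cells sum to 330, so (4,3) = 110.
Column 5 needs 440; the known cells sum to 344, so (4,5) = 96.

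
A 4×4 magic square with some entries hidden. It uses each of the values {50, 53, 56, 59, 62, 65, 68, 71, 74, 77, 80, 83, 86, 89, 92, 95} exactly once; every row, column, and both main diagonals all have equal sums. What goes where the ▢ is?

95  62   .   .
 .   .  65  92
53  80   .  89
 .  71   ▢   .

83

The 16 entries sum to 1160, so each line sums to 1160/4 = 290.
Row 3 needs 290; the known cells sum to 222, so (3,3) = 68.
Using column 2: 62 + 80 + 71 + ? → (2,2) = 290 − 213 = 77.
Main diagonal must total 290; the given cells sum to 240, so (4,4) = 50.
The remaining cell in row 2 is (2,1) = 290 − 234 = 56.
Column 1 must total 290; the given cells sum to 204, so (4,1) = 86.
Column 4 needs 290; the known cells sum to 231, so (1,4) = 59.
The remaining cell in row 1 is (1,3) = 290 − 216 = 74.
Row 4 must total 290; the given cells sum to 207, so (4,3) = 83.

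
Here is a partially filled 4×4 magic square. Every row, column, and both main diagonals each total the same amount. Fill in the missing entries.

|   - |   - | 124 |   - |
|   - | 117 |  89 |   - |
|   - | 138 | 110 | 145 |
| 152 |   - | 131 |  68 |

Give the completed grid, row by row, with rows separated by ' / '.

159 96 124 75 / 82 117 89 166 / 61 138 110 145 / 152 103 131 68

Column 3 is already complete: 124 + 89 + 110 + 131 = 454, so that is the magic constant.
Row 3 needs 454; the known cells sum to 393, so (3,1) = 61.
Row 4: 152 + 131 + 68 + ? = 454, so (4,2) = 103.
Column 2: 117 + 138 + 103 + ? = 454, so (1,2) = 96.
The remaining cell in main diagonal is (1,1) = 454 − 295 = 159.
Anti-diagonal must total 454; the given cells sum to 379, so (1,4) = 75.
From column 1, 454 − (159 + 61 + 152) gives (2,1) = 82.
Column 4 needs 454; the known cells sum to 288, so (2,4) = 166.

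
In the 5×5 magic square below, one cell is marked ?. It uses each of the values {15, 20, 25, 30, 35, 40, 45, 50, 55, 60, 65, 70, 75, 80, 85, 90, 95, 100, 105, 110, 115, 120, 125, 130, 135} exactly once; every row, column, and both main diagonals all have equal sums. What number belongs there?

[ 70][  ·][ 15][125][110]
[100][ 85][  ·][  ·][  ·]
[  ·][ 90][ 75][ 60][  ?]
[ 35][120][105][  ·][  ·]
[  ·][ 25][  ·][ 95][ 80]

20

The 25 entries sum to 1875, so each line sums to 1875/5 = 375.
Row 1 must total 375; the given cells sum to 320, so (1,2) = 55.
The remaining cell in main diagonal is (4,4) = 375 − 310 = 65.
Row 4: 35 + 120 + 105 + 65 + ? = 375, so (4,5) = 50.
Column 4 needs 375; the known cells sum to 345, so (2,4) = 30.
The remaining cell in anti-diagonal is (5,1) = 375 − 335 = 40.
Row 5 must total 375; the given cells sum to 240, so (5,3) = 135.
Column 1 needs 375; the known cells sum to 245, so (3,1) = 130.
Using column 3: 15 + 75 + 105 + 135 + ? → (2,3) = 375 − 330 = 45.
The remaining cell in row 2 is (2,5) = 375 − 260 = 115.
From row 3, 375 − (130 + 90 + 75 + 60) gives (3,5) = 20.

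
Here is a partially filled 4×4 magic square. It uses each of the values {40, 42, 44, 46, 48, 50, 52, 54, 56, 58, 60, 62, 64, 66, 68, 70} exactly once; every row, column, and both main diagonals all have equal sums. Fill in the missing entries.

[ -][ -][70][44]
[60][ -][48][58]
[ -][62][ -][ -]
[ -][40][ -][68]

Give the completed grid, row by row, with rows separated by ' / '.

42 64 70 44 / 60 54 48 58 / 52 62 56 50 / 66 40 46 68

The 16 entries sum to 880, so each line sums to 880/4 = 220.
Row 2 must total 220; the given cells sum to 166, so (2,2) = 54.
The remaining cell in column 2 is (1,2) = 220 − 156 = 64.
From column 4, 220 − (44 + 58 + 68) gives (3,4) = 50.
Anti-diagonal must total 220; the given cells sum to 154, so (4,1) = 66.
Using row 1: 64 + 70 + 44 + ? → (1,1) = 220 − 178 = 42.
Row 4 must total 220; the given cells sum to 174, so (4,3) = 46.
From column 1, 220 − (42 + 60 + 66) gives (3,1) = 52.
Using column 3: 70 + 48 + 46 + ? → (3,3) = 220 − 164 = 56.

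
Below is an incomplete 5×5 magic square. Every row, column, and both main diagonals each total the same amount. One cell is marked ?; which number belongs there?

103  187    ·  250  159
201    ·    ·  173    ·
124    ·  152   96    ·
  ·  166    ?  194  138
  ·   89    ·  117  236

110

Column 4 is complete and sums to 830; that is the magic constant.
From row 1, 830 − (103 + 187 + 250 + 159) gives (1,3) = 131.
From main diagonal, 830 − (103 + 152 + 194 + 236) gives (2,2) = 145.
The remaining cell in anti-diagonal is (5,1) = 830 − 650 = 180.
From row 5, 830 − (180 + 89 + 117 + 236) gives (5,3) = 208.
Using column 1: 103 + 201 + 124 + 180 + ? → (4,1) = 830 − 608 = 222.
Column 2: 187 + 145 + 166 + 89 + ? = 830, so (3,2) = 243.
Row 3: 124 + 243 + 152 + 96 + ? = 830, so (3,5) = 215.
Row 4 needs 830; the known cells sum to 720, so (4,3) = 110.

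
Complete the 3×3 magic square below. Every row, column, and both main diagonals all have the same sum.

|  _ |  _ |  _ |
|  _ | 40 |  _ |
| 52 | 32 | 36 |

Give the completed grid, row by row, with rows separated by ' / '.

Row 3 is already complete: 52 + 32 + 36 = 120, so that is the magic constant.
Column 2 needs 120; the known cells sum to 72, so (1,2) = 48.
Main diagonal needs 120; the known cells sum to 76, so (1,1) = 44.
From anti-diagonal, 120 − (40 + 52) gives (1,3) = 28.
Column 1 must total 120; the given cells sum to 96, so (2,1) = 24.
The remaining cell in column 3 is (2,3) = 120 − 64 = 56.

44 48 28 / 24 40 56 / 52 32 36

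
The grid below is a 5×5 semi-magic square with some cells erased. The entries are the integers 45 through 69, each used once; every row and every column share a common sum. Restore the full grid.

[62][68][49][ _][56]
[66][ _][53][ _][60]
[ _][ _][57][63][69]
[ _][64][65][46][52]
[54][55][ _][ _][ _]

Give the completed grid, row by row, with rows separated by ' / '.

The entries are 45 through 69, which sum to 1425, so each line sums to 1425/5 = 285.
The remaining cell in row 1 is (1,4) = 285 − 235 = 50.
From row 4, 285 − (64 + 65 + 46 + 52) gives (4,1) = 58.
Column 1: 62 + 66 + 58 + 54 + ? = 285, so (3,1) = 45.
Column 3: 49 + 53 + 57 + 65 + ? = 285, so (5,3) = 61.
Column 5: 56 + 60 + 69 + 52 + ? = 285, so (5,5) = 48.
The remaining cell in row 3 is (3,2) = 285 − 234 = 51.
The remaining cell in row 5 is (5,4) = 285 − 218 = 67.
Using column 2: 68 + 51 + 64 + 55 + ? → (2,2) = 285 − 238 = 47.
Column 4 must total 285; the given cells sum to 226, so (2,4) = 59.

62 68 49 50 56 / 66 47 53 59 60 / 45 51 57 63 69 / 58 64 65 46 52 / 54 55 61 67 48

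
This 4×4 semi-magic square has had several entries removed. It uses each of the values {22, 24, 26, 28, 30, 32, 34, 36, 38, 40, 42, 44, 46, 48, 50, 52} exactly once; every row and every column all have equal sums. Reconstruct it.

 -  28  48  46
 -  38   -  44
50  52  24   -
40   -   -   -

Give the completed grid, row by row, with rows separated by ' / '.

26 28 48 46 / 32 38 34 44 / 50 52 24 22 / 40 30 42 36

The 16 entries sum to 592, so each line sums to 592/4 = 148.
Row 1 needs 148; the known cells sum to 122, so (1,1) = 26.
From row 3, 148 − (50 + 52 + 24) gives (3,4) = 22.
Using column 1: 26 + 50 + 40 + ? → (2,1) = 148 − 116 = 32.
Column 2: 28 + 38 + 52 + ? = 148, so (4,2) = 30.
Column 4 needs 148; the known cells sum to 112, so (4,4) = 36.
Row 2 needs 148; the known cells sum to 114, so (2,3) = 34.
Row 4: 40 + 30 + 36 + ? = 148, so (4,3) = 42.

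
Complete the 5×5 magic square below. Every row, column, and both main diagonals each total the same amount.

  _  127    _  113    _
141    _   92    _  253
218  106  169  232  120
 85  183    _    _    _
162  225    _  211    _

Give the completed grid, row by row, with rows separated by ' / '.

239 127 190 113 176 / 141 204 92 155 253 / 218 106 169 232 120 / 85 183 246 134 197 / 162 225 148 211 99

Row 3 is already complete: 218 + 106 + 169 + 232 + 120 = 845, so that is the magic constant.
Using column 1: 141 + 218 + 85 + 162 + ? → (1,1) = 845 − 606 = 239.
Column 2 needs 845; the known cells sum to 641, so (2,2) = 204.
From row 2, 845 − (141 + 204 + 92 + 253) gives (2,4) = 155.
From column 4, 845 − (113 + 155 + 232 + 211) gives (4,4) = 134.
Main diagonal must total 845; the given cells sum to 746, so (5,5) = 99.
Anti-diagonal: 155 + 169 + 183 + 162 + ? = 845, so (1,5) = 176.
Row 1 must total 845; the given cells sum to 655, so (1,3) = 190.
Row 5 must total 845; the given cells sum to 697, so (5,3) = 148.
Column 3 needs 845; the known cells sum to 599, so (4,3) = 246.
From column 5, 845 − (176 + 253 + 120 + 99) gives (4,5) = 197.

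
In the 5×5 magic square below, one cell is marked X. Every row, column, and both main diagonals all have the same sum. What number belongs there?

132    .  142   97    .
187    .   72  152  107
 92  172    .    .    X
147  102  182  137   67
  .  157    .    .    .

Row 4 is complete and sums to 635; that is the magic constant.
Using row 2: 187 + 72 + 152 + 107 + ? → (2,2) = 635 − 518 = 117.
The remaining cell in column 1 is (5,1) = 635 − 558 = 77.
Column 2 must total 635; the given cells sum to 548, so (1,2) = 87.
The remaining cell in row 1 is (1,5) = 635 − 458 = 177.
Anti-diagonal: 177 + 152 + 102 + 77 + ? = 635, so (3,3) = 127.
Column 3: 142 + 72 + 127 + 182 + ? = 635, so (5,3) = 112.
From main diagonal, 635 − (132 + 117 + 127 + 137) gives (5,5) = 122.
Using row 5: 77 + 157 + 112 + 122 + ? → (5,4) = 635 − 468 = 167.
Column 4: 97 + 152 + 137 + 167 + ? = 635, so (3,4) = 82.
From column 5, 635 − (177 + 107 + 67 + 122) gives (3,5) = 162.

162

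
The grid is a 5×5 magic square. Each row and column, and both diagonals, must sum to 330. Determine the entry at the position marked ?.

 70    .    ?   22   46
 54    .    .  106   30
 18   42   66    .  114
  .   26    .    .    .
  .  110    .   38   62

From row 3, 330 − (18 + 42 + 66 + 114) gives (3,4) = 90.
The remaining cell in column 4 is (4,4) = 330 − 256 = 74.
Column 5 needs 330; the known cells sum to 252, so (4,5) = 78.
Using main diagonal: 70 + 66 + 74 + 62 + ? → (2,2) = 330 − 272 = 58.
Anti-diagonal: 46 + 106 + 66 + 26 + ? = 330, so (5,1) = 86.
Row 2: 54 + 58 + 106 + 30 + ? = 330, so (2,3) = 82.
The remaining cell in row 5 is (5,3) = 330 − 296 = 34.
Column 1 needs 330; the known cells sum to 228, so (4,1) = 102.
Column 2 needs 330; the known cells sum to 236, so (1,2) = 94.
Row 1 needs 330; the known cells sum to 232, so (1,3) = 98.

98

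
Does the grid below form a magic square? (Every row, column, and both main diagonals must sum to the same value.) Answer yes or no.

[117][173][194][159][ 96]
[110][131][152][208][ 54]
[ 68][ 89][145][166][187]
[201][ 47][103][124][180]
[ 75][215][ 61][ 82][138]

No — row 5 sums to 571 but row 2 sums to 655.

Row 1: 117 + 173 + 194 + 159 + 96 = 739.
Row 2: 110 + 131 + 152 + 208 + 54 = 655.
Row 3: 68 + 89 + 145 + 166 + 187 = 655.
Row 4: 201 + 47 + 103 + 124 + 180 = 655.
Row 5: 75 + 215 + 61 + 82 + 138 = 571.
Column 1: 117 + 110 + 68 + 201 + 75 = 571.
Column 2: 173 + 131 + 89 + 47 + 215 = 655.
Column 3: 194 + 152 + 145 + 103 + 61 = 655.
Column 4: 159 + 208 + 166 + 124 + 82 = 739.
Column 5: 96 + 54 + 187 + 180 + 138 = 655.
Main diagonal: 117 + 131 + 145 + 124 + 138 = 655.
Anti-diagonal: 96 + 208 + 145 + 47 + 75 = 571.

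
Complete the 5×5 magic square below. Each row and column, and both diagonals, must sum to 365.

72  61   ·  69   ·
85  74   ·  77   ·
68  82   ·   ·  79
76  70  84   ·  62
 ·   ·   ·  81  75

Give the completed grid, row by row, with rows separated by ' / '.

72 61 80 69 83 / 85 74 63 77 66 / 68 82 71 65 79 / 76 70 84 73 62 / 64 78 67 81 75

Row 4 must total 365; the given cells sum to 292, so (4,4) = 73.
Column 1 needs 365; the known cells sum to 301, so (5,1) = 64.
Column 2 must total 365; the given cells sum to 287, so (5,2) = 78.
Column 4: 69 + 77 + 73 + 81 + ? = 365, so (3,4) = 65.
Main diagonal: 72 + 74 + 73 + 75 + ? = 365, so (3,3) = 71.
Anti-diagonal must total 365; the given cells sum to 282, so (1,5) = 83.
From row 1, 365 − (72 + 61 + 69 + 83) gives (1,3) = 80.
Row 5 needs 365; the known cells sum to 298, so (5,3) = 67.
The remaining cell in column 3 is (2,3) = 365 − 302 = 63.
Column 5 must total 365; the given cells sum to 299, so (2,5) = 66.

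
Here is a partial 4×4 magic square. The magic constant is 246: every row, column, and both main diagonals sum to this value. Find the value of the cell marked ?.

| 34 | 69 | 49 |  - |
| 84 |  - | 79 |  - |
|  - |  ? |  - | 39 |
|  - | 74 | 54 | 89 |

The remaining cell in row 1 is (1,4) = 246 − 152 = 94.
Row 4: 74 + 54 + 89 + ? = 246, so (4,1) = 29.
Column 1: 34 + 84 + 29 + ? = 246, so (3,1) = 99.
Column 3 needs 246; the known cells sum to 182, so (3,3) = 64.
Column 4 needs 246; the known cells sum to 222, so (2,4) = 24.
Main diagonal needs 246; the known cells sum to 187, so (2,2) = 59.
Anti-diagonal must total 246; the given cells sum to 202, so (3,2) = 44.

44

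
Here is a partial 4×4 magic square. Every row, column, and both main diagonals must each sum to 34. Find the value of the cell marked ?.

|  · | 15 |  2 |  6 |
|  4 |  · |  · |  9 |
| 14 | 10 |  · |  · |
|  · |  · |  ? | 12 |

Row 1: 15 + 2 + 6 + ? = 34, so (1,1) = 11.
Column 1: 11 + 4 + 14 + ? = 34, so (4,1) = 5.
Column 4: 6 + 9 + 12 + ? = 34, so (3,4) = 7.
Anti-diagonal needs 34; the known cells sum to 21, so (2,3) = 13.
The remaining cell in row 2 is (2,2) = 34 − 26 = 8.
Row 3 must total 34; the given cells sum to 31, so (3,3) = 3.
Column 2 needs 34; the known cells sum to 33, so (4,2) = 1.
From column 3, 34 − (2 + 13 + 3) gives (4,3) = 16.

16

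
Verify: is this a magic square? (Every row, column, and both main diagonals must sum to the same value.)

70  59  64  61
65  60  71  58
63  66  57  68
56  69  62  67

Yes

Row 1: 70 + 59 + 64 + 61 = 254.
Row 2: 65 + 60 + 71 + 58 = 254.
Row 3: 63 + 66 + 57 + 68 = 254.
Row 4: 56 + 69 + 62 + 67 = 254.
Column 1: 70 + 65 + 63 + 56 = 254.
Column 2: 59 + 60 + 66 + 69 = 254.
Column 3: 64 + 71 + 57 + 62 = 254.
Column 4: 61 + 58 + 68 + 67 = 254.
Main diagonal: 70 + 60 + 57 + 67 = 254.
Anti-diagonal: 61 + 71 + 66 + 56 = 254.
All lines sum to 254.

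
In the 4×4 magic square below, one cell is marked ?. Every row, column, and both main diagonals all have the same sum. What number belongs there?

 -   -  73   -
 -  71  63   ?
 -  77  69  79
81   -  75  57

85

Column 3 is complete and sums to 280; that is the magic constant.
The remaining cell in row 3 is (3,1) = 280 − 225 = 55.
Row 4 must total 280; the given cells sum to 213, so (4,2) = 67.
From column 2, 280 − (71 + 77 + 67) gives (1,2) = 65.
Using main diagonal: 71 + 69 + 57 + ? → (1,1) = 280 − 197 = 83.
Anti-diagonal needs 280; the known cells sum to 221, so (1,4) = 59.
Column 1: 83 + 55 + 81 + ? = 280, so (2,1) = 61.
Using column 4: 59 + 79 + 57 + ? → (2,4) = 280 − 195 = 85.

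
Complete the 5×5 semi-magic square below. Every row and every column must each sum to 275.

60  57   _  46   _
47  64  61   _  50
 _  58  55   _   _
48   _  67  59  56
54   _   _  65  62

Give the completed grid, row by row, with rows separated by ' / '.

60 57 49 46 63 / 47 64 61 53 50 / 66 58 55 52 44 / 48 45 67 59 56 / 54 51 43 65 62

Row 2 must total 275; the given cells sum to 222, so (2,4) = 53.
Row 4 needs 275; the known cells sum to 230, so (4,2) = 45.
Column 1 must total 275; the given cells sum to 209, so (3,1) = 66.
Using column 2: 57 + 64 + 58 + 45 + ? → (5,2) = 275 − 224 = 51.
Column 4: 46 + 53 + 59 + 65 + ? = 275, so (3,4) = 52.
Row 3: 66 + 58 + 55 + 52 + ? = 275, so (3,5) = 44.
Row 5 needs 275; the known cells sum to 232, so (5,3) = 43.
Column 3 must total 275; the given cells sum to 226, so (1,3) = 49.
From column 5, 275 − (50 + 44 + 56 + 62) gives (1,5) = 63.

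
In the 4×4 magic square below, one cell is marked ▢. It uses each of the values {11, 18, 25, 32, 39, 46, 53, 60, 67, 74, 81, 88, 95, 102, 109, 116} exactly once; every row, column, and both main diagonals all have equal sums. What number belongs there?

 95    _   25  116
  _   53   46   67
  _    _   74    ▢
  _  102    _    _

The 16 entries sum to 1016, so each line sums to 1016/4 = 254.
Row 1 needs 254; the known cells sum to 236, so (1,2) = 18.
Row 2 must total 254; the given cells sum to 166, so (2,1) = 88.
Column 2 needs 254; the known cells sum to 173, so (3,2) = 81.
The remaining cell in column 3 is (4,3) = 254 − 145 = 109.
Using main diagonal: 95 + 53 + 74 + ? → (4,4) = 254 − 222 = 32.
The remaining cell in anti-diagonal is (4,1) = 254 − 243 = 11.
Using column 1: 95 + 88 + 11 + ? → (3,1) = 254 − 194 = 60.
Column 4 needs 254; the known cells sum to 215, so (3,4) = 39.

39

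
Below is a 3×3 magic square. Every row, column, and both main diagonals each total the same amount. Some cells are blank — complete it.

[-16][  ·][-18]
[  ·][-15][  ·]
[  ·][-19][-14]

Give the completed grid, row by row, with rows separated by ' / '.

-16 -11 -18 / -17 -15 -13 / -12 -19 -14

Main diagonal is already complete: -16 + -15 + -14 = -45, so that is the magic constant.
Using row 1: -16 + (-18) + ? → (1,2) = -45 − (-34) = -11.
The remaining cell in row 3 is (3,1) = -45 − (-33) = -12.
The remaining cell in column 1 is (2,1) = -45 − (-28) = -17.
Using column 3: -18 + (-14) + ? → (2,3) = -45 − (-32) = -13.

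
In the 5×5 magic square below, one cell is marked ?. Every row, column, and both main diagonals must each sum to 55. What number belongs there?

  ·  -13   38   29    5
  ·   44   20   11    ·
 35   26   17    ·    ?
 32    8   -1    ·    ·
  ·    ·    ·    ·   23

-16

The remaining cell in row 1 is (1,1) = 55 − 59 = -4.
The remaining cell in column 2 is (5,2) = 55 − 65 = -10.
Using column 3: 38 + 20 + 17 + (-1) + ? → (5,3) = 55 − 74 = -19.
Main diagonal: -4 + 44 + 17 + 23 + ? = 55, so (4,4) = -25.
Anti-diagonal needs 55; the known cells sum to 41, so (5,1) = 14.
Row 4: 32 + 8 + (-1) + (-25) + ? = 55, so (4,5) = 41.
Using row 5: 14 + (-10) + (-19) + 23 + ? → (5,4) = 55 − 8 = 47.
Column 1 must total 55; the given cells sum to 77, so (2,1) = -22.
Using column 4: 29 + 11 + (-25) + 47 + ? → (3,4) = 55 − 62 = -7.
Row 2 must total 55; the given cells sum to 53, so (2,5) = 2.
Using row 3: 35 + 26 + 17 + (-7) + ? → (3,5) = 55 − 71 = -16.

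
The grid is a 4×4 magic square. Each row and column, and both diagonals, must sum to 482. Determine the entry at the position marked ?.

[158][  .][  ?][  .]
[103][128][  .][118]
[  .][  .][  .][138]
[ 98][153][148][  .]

Row 2 must total 482; the given cells sum to 349, so (2,3) = 133.
From row 4, 482 − (98 + 153 + 148) gives (4,4) = 83.
Column 1 needs 482; the known cells sum to 359, so (3,1) = 123.
Using column 4: 118 + 138 + 83 + ? → (1,4) = 482 − 339 = 143.
From main diagonal, 482 − (158 + 128 + 83) gives (3,3) = 113.
Anti-diagonal: 143 + 133 + 98 + ? = 482, so (3,2) = 108.
From column 2, 482 − (128 + 108 + 153) gives (1,2) = 93.
Column 3 must total 482; the given cells sum to 394, so (1,3) = 88.

88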